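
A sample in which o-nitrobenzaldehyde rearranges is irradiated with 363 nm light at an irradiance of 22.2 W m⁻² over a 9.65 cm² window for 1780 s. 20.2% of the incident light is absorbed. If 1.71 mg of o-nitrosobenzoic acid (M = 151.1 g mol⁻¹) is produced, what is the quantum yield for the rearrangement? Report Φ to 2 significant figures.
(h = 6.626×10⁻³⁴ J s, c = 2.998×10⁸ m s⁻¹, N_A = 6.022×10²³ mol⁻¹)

Product: 1.71 mg / 151.1 g mol⁻¹ = 1.132×10⁻⁵ mol.
Photon energy at 363 nm: hc/λ = (6.626×10⁻³⁴)(2.998×10⁸)/(363×10⁻⁹) = 5.472×10⁻¹⁹ J.
Energy delivered: (22.2 W m⁻²)(9.65×10⁻⁴ m²)(1780 s) = 38.13 J.
Photons incident: 38.13 / 5.472×10⁻¹⁹ = 6.968×10¹⁹, i.e. 6.968×10¹⁹/6.022×10²³ = 1.157×10⁻⁴ mol.
Photons absorbed: 0.202 × 1.157×10⁻⁴ = 2.337×10⁻⁵ mol.
Φ = 1.132×10⁻⁵ mol / 2.337×10⁻⁵ mol photons = 0.48.

Φ = 0.48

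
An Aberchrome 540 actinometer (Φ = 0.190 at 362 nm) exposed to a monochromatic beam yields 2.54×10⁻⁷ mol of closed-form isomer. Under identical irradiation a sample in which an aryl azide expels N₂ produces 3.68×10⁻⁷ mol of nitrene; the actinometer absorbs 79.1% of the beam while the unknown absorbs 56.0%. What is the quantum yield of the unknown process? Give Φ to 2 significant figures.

Φ = 0.39

Photons absorbed by the actinometer: 2.54×10⁻⁷ / 0.190 = 1.337×10⁻⁶ mol.
Incident flux: 1.337×10⁻⁶ / 0.791 = 1.690×10⁻⁶ einstein.
Absorbed by unknown: 0.560 × 1.690×10⁻⁶ = 9.464×10⁻⁷ mol.
Φ(unknown) = 3.68×10⁻⁷ / 9.464×10⁻⁷ = 0.39.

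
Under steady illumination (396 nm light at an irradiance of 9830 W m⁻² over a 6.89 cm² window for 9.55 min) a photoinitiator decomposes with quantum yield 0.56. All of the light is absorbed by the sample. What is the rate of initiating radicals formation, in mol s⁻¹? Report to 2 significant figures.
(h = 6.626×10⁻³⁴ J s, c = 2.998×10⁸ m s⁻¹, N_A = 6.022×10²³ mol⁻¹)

1.3×10⁻⁵ mol s⁻¹

Photon energy at 396 nm: hc/λ = (6.626×10⁻³⁴)(2.998×10⁸)/(396×10⁻⁹) = 5.016×10⁻¹⁹ J.
Energy delivered: (9830 W m⁻²)(6.89×10⁻⁴ m²)(573 s) = 3881 J.
Photons incident: 3881 / 5.016×10⁻¹⁹ = 7.737×10²¹, i.e. 7.737×10²¹/6.022×10²³ = 0.01285 mol.
Product formed: 0.56 × 0.01285 = 0.007196 mol.
Rate: 0.007196 / 573 s = 1.3×10⁻⁵ mol s⁻¹.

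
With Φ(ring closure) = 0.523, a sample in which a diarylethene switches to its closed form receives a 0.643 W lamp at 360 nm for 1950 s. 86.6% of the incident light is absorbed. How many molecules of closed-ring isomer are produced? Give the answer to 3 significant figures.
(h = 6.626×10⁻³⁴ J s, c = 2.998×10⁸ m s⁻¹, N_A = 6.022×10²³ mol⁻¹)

1.03×10²¹ molecules

Photon energy at 360 nm: hc/λ = (6.626×10⁻³⁴)(2.998×10⁸)/(360×10⁻⁹) = 5.518×10⁻¹⁹ J.
Energy delivered: (0.643 W)(1950 s) = 1254 J.
Photons incident: 1254 / 5.518×10⁻¹⁹ = 2.273×10²¹, i.e. 2.273×10²¹/6.022×10²³ = 0.003774 mol.
Photons absorbed: 0.866 × 0.003774 = 0.003268 mol.
Product: Φ × n_abs = 0.523 × 0.003268 = 0.001709 mol.
As a count: 0.001709 × 6.022×10²³ = 1.03×10²¹.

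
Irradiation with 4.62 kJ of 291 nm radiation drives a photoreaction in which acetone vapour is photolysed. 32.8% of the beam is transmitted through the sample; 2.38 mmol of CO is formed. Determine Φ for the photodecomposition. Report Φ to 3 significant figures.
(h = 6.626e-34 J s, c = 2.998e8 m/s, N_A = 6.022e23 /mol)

Φ = 0.315

Product: 2.38 mmol = 0.00238 mol.
Photon energy at 291 nm: hc/λ = (6.626e-34)(2.998e8)/(291e-9) = 6.826e-19 J.
Incident energy: 4.62 kJ = 4620 J.
Photons incident: 4620 / 6.826e-19 = 6.768e21, i.e. 6.768e21/6.022e23 = 0.01124 mol.
Fraction absorbed: 1 − 32.8/100 = 0.6720.
Photons absorbed: 0.6720 × 0.01124 = 0.007553 mol.
Φ = 0.00238 mol / 0.007553 mol photons = 0.315.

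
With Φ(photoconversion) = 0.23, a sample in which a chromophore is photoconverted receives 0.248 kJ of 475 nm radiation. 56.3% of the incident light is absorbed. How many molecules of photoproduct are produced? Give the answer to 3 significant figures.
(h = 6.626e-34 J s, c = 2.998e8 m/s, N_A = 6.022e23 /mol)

Photon energy at 475 nm: hc/λ = (6.626e-34)(2.998e8)/(475e-9) = 4.182e-19 J.
Incident energy: 0.248 kJ = 248 J.
Photons incident: 248 / 4.182e-19 = 5.930e20, i.e. 5.930e20/6.022e23 = 9.847e-4 mol.
Photons absorbed: 0.563 × 9.847e-4 = 5.544e-4 mol.
Product: Φ × n_abs = 0.23 × 5.544e-4 = 1.275e-4 mol.
As a count: 1.275e-4 × 6.022e23 = 7.68e19.

7.68e19 molecules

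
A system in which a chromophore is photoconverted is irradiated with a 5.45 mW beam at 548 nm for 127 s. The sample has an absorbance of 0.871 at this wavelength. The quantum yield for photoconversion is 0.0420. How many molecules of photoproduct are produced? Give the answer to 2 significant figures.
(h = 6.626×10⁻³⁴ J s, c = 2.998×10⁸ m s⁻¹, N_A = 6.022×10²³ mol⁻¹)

Photon energy at 548 nm: hc/λ = (6.626×10⁻³⁴)(2.998×10⁸)/(548×10⁻⁹) = 3.625×10⁻¹⁹ J.
Energy delivered: (5.45 mW)(127 s) = 0.6922 J.
Photons incident: 0.6922 / 3.625×10⁻¹⁹ = 1.910×10¹⁸, i.e. 1.910×10¹⁸/6.022×10²³ = 3.172×10⁻⁶ mol.
Fraction absorbed: 1 − 10^(−0.871) = 0.8654.
Photons absorbed: 0.8654 × 3.172×10⁻⁶ = 2.745×10⁻⁶ mol.
Product: Φ × n_abs = 0.0420 × 2.745×10⁻⁶ = 1.153×10⁻⁷ mol.
As a count: 1.153×10⁻⁷ × 6.022×10²³ = 6.9×10¹⁶.

6.9×10¹⁶ molecules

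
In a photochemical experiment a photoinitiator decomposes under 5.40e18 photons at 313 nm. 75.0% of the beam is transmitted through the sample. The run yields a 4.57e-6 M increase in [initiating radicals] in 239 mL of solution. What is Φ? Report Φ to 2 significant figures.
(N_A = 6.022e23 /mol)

Φ = 0.49

Product: (4.57e-6 M)(0.239 L) = 1.092e-6 mol.
Moles of photons: 5.40e18 / 6.022e23 = 8.967e-6 mol.
Fraction absorbed: 1 − 75.0/100 = 0.2500.
Photons absorbed: 0.2500 × 8.967e-6 = 2.242e-6 mol.
Φ = 1.092e-6 mol / 2.242e-6 mol photons = 0.49.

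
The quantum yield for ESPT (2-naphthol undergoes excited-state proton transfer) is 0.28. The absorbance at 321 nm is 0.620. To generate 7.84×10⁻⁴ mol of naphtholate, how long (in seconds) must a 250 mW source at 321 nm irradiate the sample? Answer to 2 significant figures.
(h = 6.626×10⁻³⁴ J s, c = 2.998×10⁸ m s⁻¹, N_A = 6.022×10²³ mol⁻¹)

Photons that must be absorbed: 7.84×10⁻⁴ / 0.28 = 0.002800 mol.
Fraction absorbed: 1 − 10^(−0.620) = 0.7601.
Incident photons needed: 0.002800 / 0.7601 = 0.003684 mol.
Photon energy: hc/λ = 6.188×10⁻¹⁹ J; per mole, 3.726×10⁵ J mol⁻¹.
Energy required: 0.003684 × 3.726×10⁵ = 1373 J.
Time: 1373 J / 0.25 W = 5500 s.

t ≈ 5500 s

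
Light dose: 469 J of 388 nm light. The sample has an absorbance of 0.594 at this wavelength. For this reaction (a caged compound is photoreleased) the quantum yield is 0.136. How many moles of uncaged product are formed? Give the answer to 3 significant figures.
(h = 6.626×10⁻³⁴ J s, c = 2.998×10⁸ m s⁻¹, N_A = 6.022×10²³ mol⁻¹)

1.54×10⁻⁴ mol

Photon energy at 388 nm: hc/λ = (6.626×10⁻³⁴)(2.998×10⁸)/(388×10⁻⁹) = 5.120×10⁻¹⁹ J.
Photons incident: 469 / 5.120×10⁻¹⁹ = 9.160×10²⁰, i.e. 9.160×10²⁰/6.022×10²³ = 0.001521 mol.
Fraction absorbed: 1 − 10^(−0.594) = 0.7453.
Photons absorbed: 0.7453 × 0.001521 = 0.001134 mol.
Product: Φ × n_abs = 0.136 × 0.001134 = 1.542×10⁻⁴ mol.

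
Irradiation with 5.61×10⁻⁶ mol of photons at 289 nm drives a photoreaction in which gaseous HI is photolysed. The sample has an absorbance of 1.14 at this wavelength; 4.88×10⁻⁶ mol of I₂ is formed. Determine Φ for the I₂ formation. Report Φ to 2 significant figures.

Φ = 0.94

Fraction absorbed: 1 − 10^(−1.14) = 0.9276.
Photons absorbed: 0.9276 × 5.61×10⁻⁶ = 5.204×10⁻⁶ mol.
Φ = 4.88×10⁻⁶ mol / 5.204×10⁻⁶ mol photons = 0.94.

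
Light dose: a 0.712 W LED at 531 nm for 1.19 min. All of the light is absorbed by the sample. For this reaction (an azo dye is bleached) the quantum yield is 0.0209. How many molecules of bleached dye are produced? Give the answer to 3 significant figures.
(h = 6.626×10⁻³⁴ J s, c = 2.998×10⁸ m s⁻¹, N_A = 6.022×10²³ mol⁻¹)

2.84×10¹⁸ molecules

Photon energy at 531 nm: hc/λ = (6.626×10⁻³⁴)(2.998×10⁸)/(531×10⁻⁹) = 3.741×10⁻¹⁹ J.
Energy delivered: (0.712 W)(71.4 s) = 50.84 J.
Photons incident: 50.84 / 3.741×10⁻¹⁹ = 1.359×10²⁰, i.e. 1.359×10²⁰/6.022×10²³ = 2.257×10⁻⁴ mol.
Product: Φ × n_abs = 0.0209 × 2.257×10⁻⁴ = 4.717×10⁻⁶ mol.
As a count: 4.717×10⁻⁶ × 6.022×10²³ = 2.84×10¹⁸.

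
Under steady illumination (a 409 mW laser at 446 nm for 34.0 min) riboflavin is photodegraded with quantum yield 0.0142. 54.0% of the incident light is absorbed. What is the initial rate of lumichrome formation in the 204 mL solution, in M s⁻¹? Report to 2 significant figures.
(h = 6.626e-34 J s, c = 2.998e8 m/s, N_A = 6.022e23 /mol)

5.7e-8 M s⁻¹

Photon energy at 446 nm: hc/λ = (6.626e-34)(2.998e8)/(446e-9) = 4.454e-19 J.
Energy delivered: (409 mW)(2040 s) = 834.4 J.
Photons incident: 834.4 / 4.454e-19 = 1.873e21, i.e. 1.873e21/6.022e23 = 0.003110 mol.
Photons absorbed: 0.540 × 0.003110 = 0.001679 mol.
Product formed: 0.0142 × 0.001679 = 2.384e-5 mol.
Rate: 2.384e-5 mol / (2040 s × 0.204 L) = 5.7e-8 M s⁻¹.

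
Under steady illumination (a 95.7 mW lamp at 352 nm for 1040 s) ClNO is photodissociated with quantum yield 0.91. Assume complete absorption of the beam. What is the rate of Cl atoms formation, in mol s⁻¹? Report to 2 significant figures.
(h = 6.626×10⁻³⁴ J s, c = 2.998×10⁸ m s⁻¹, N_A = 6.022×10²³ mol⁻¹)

Photon energy at 352 nm: hc/λ = (6.626×10⁻³⁴)(2.998×10⁸)/(352×10⁻⁹) = 5.643×10⁻¹⁹ J.
Energy delivered: (95.7 mW)(1040 s) = 99.53 J.
Photons incident: 99.53 / 5.643×10⁻¹⁹ = 1.764×10²⁰, i.e. 1.764×10²⁰/6.022×10²³ = 2.929×10⁻⁴ mol.
Product formed: 0.91 × 2.929×10⁻⁴ = 2.665×10⁻⁴ mol.
Rate: 2.665×10⁻⁴ / 1040 s = 2.6×10⁻⁷ mol s⁻¹.

2.6×10⁻⁷ mol s⁻¹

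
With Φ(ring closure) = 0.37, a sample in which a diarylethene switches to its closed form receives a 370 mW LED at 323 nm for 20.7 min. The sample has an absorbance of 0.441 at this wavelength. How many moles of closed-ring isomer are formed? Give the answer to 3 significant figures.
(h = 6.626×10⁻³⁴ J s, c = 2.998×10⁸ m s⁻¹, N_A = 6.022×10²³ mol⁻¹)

Photon energy at 323 nm: hc/λ = (6.626×10⁻³⁴)(2.998×10⁸)/(323×10⁻⁹) = 6.150×10⁻¹⁹ J.
Energy delivered: (370 mW)(1242 s) = 459.5 J.
Photons incident: 459.5 / 6.150×10⁻¹⁹ = 7.472×10²⁰, i.e. 7.472×10²⁰/6.022×10²³ = 0.001241 mol.
Fraction absorbed: 1 − 10^(−0.441) = 0.6378.
Photons absorbed: 0.6378 × 0.001241 = 7.915×10⁻⁴ mol.
Product: Φ × n_abs = 0.37 × 7.915×10⁻⁴ = 2.929×10⁻⁴ mol.

2.93×10⁻⁴ mol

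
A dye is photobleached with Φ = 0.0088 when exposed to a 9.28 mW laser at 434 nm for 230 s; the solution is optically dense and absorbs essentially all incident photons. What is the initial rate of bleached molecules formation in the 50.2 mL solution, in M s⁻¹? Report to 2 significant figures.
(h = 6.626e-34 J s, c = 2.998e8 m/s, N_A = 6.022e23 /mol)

5.9e-9 M s⁻¹

Photon energy at 434 nm: hc/λ = (6.626e-34)(2.998e8)/(434e-9) = 4.577e-19 J.
Energy delivered: (9.28 mW)(230 s) = 2.134 J.
Photons incident: 2.134 / 4.577e-19 = 4.662e18, i.e. 4.662e18/6.022e23 = 7.742e-6 mol.
Product formed: 0.0088 × 7.742e-6 = 6.813e-8 mol.
Rate: 6.813e-8 mol / (230 s × 0.0502 L) = 5.9e-9 M s⁻¹.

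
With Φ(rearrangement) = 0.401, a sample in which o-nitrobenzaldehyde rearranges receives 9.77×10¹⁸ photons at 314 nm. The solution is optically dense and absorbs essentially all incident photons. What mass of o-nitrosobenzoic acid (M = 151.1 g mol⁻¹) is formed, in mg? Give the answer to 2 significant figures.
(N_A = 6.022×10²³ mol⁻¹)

0.98 mg

Moles of photons: 9.77×10¹⁸ / 6.022×10²³ = 1.622×10⁻⁵ mol.
Product: Φ × n_abs = 0.401 × 1.622×10⁻⁵ = 6.504×10⁻⁶ mol.
Mass: 6.504×10⁻⁶ × 151.1 = 9.828×10⁻⁴ g = 0.98 mg.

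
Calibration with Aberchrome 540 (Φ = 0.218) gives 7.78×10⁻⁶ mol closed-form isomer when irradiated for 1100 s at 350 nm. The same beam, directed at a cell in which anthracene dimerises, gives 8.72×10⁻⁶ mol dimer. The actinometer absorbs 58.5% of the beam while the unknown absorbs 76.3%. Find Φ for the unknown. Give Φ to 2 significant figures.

Φ = 0.19

Photons absorbed by the actinometer: 7.78×10⁻⁶ / 0.218 = 3.569×10⁻⁵ mol.
Incident flux: 3.569×10⁻⁵ / 0.585 = 6.101×10⁻⁵ einstein.
Absorbed by unknown: 0.763 × 6.101×10⁻⁵ = 4.655×10⁻⁵ mol.
Φ(unknown) = 8.72×10⁻⁶ / 4.655×10⁻⁵ = 0.19.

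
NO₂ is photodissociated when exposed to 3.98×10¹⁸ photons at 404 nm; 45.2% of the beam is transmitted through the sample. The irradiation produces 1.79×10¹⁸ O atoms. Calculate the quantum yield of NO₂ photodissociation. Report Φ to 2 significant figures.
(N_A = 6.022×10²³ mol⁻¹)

Product: 1.79×10¹⁸ / 6.022×10²³ = 2.972×10⁻⁶ mol.
Moles of photons: 3.98×10¹⁸ / 6.022×10²³ = 6.609×10⁻⁶ mol.
Fraction absorbed: 1 − 45.2/100 = 0.5480.
Photons absorbed: 0.5480 × 6.609×10⁻⁶ = 3.622×10⁻⁶ mol.
Φ = 2.972×10⁻⁶ mol / 3.622×10⁻⁶ mol photons = 0.82.

Φ = 0.82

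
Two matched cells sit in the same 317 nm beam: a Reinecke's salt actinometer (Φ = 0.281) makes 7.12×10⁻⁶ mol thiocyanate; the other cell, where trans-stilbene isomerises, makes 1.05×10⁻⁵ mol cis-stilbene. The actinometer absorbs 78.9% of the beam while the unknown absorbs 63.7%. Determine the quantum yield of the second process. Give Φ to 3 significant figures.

Φ = 0.513

Photons absorbed by the actinometer: 7.12×10⁻⁶ / 0.281 = 2.534×10⁻⁵ mol.
Incident flux: 2.534×10⁻⁵ / 0.789 = 3.212×10⁻⁵ einstein.
Absorbed by unknown: 0.637 × 3.212×10⁻⁵ = 2.046×10⁻⁵ mol.
Φ(unknown) = 1.05×10⁻⁵ / 2.046×10⁻⁵ = 0.513.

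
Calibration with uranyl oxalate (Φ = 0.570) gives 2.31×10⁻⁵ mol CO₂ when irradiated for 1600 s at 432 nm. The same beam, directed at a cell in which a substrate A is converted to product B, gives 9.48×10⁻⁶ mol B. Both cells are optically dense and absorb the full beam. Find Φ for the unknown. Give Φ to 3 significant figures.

Photons absorbed by the actinometer: 2.31×10⁻⁵ / 0.570 = 4.053×10⁻⁵ mol.
Φ(unknown) = 9.48×10⁻⁶ / 4.053×10⁻⁵ = 0.234.

Φ = 0.234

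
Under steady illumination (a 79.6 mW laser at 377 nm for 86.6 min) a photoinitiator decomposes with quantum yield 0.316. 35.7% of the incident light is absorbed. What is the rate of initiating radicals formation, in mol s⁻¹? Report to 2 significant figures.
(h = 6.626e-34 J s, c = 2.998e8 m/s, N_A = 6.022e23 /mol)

2.8e-8 mol s⁻¹

Photon energy at 377 nm: hc/λ = (6.626e-34)(2.998e8)/(377e-9) = 5.269e-19 J.
Energy delivered: (79.6 mW)(5196 s) = 413.6 J.
Photons incident: 413.6 / 5.269e-19 = 7.850e20, i.e. 7.850e20/6.022e23 = 0.001304 mol.
Photons absorbed: 0.357 × 0.001304 = 4.655e-4 mol.
Product formed: 0.316 × 4.655e-4 = 1.471e-4 mol.
Rate: 1.471e-4 / 5196 s = 2.8e-8 mol s⁻¹.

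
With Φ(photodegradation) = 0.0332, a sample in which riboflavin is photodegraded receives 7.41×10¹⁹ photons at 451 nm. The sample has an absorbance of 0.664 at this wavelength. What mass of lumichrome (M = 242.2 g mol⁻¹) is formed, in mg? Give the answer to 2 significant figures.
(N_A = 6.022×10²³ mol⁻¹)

Moles of photons: 7.41×10¹⁹ / 6.022×10²³ = 1.230×10⁻⁴ mol.
Fraction absorbed: 1 − 10^(−0.664) = 0.7832.
Photons absorbed: 0.7832 × 1.230×10⁻⁴ = 9.633×10⁻⁵ mol.
Product: Φ × n_abs = 0.0332 × 9.633×10⁻⁵ = 3.198×10⁻⁶ mol.
Mass: 3.198×10⁻⁶ × 242.2 = 7.746×10⁻⁴ g = 0.77 mg.

0.77 mg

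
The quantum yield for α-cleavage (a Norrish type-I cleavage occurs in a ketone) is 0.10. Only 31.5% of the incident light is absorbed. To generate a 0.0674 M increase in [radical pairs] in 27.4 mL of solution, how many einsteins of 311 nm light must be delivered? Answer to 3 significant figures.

0.0586 einstein

Product: (0.0674 M)(0.0274 L) = 0.001847 mol.
Photons that must be absorbed: 0.001847 / 0.10 = 0.01847 mol.
Incident photons needed: 0.01847 / 0.315 = 0.05863 mol.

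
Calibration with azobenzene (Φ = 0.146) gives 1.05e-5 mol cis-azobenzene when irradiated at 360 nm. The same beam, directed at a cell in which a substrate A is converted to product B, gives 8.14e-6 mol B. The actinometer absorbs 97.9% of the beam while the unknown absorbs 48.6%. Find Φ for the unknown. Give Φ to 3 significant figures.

Photons absorbed by the actinometer: 1.05e-5 / 0.146 = 7.192e-5 mol.
Incident flux: 7.192e-5 / 0.979 = 7.346e-5 einstein.
Absorbed by unknown: 0.486 × 7.346e-5 = 3.570e-5 mol.
Φ(unknown) = 8.14e-6 / 3.570e-5 = 0.228.

Φ = 0.228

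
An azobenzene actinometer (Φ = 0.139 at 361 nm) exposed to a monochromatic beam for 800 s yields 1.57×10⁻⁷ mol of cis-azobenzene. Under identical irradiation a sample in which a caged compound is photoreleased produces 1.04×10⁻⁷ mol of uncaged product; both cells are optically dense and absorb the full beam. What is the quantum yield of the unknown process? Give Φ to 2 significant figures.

Φ = 0.092

Photons absorbed by the actinometer: 1.57×10⁻⁷ / 0.139 = 1.129×10⁻⁶ mol.
Φ(unknown) = 1.04×10⁻⁷ / 1.129×10⁻⁶ = 0.092.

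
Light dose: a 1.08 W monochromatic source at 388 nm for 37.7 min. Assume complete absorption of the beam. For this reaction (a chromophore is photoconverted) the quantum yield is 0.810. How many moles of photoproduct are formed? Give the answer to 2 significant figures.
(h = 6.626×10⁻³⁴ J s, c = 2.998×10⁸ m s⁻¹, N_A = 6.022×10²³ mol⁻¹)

Photon energy at 388 nm: hc/λ = (6.626×10⁻³⁴)(2.998×10⁸)/(388×10⁻⁹) = 5.120×10⁻¹⁹ J.
Energy delivered: (1.08 W)(2262 s) = 2443 J.
Photons incident: 2443 / 5.120×10⁻¹⁹ = 4.771×10²¹, i.e. 4.771×10²¹/6.022×10²³ = 0.007923 mol.
Product: Φ × n_abs = 0.810 × 0.007923 = 0.006418 mol.

0.0064 mol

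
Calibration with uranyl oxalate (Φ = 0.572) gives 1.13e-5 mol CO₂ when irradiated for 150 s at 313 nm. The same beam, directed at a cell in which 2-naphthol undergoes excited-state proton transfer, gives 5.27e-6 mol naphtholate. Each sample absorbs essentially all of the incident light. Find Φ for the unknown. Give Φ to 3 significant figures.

Photons absorbed by the actinometer: 1.13e-5 / 0.572 = 1.976e-5 mol.
Φ(unknown) = 5.27e-6 / 1.976e-5 = 0.267.

Φ = 0.267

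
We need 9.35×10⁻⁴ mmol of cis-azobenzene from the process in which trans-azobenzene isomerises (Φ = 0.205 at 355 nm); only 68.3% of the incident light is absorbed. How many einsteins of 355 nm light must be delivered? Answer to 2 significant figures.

Product: 9.35×10⁻⁴ mmol = 9.35×10⁻⁷ mol.
Photons that must be absorbed: 9.35×10⁻⁷ / 0.205 = 4.561×10⁻⁶ mol.
Incident photons needed: 4.561×10⁻⁶ / 0.683 = 6.678×10⁻⁶ mol.

6.7×10⁻⁶ einstein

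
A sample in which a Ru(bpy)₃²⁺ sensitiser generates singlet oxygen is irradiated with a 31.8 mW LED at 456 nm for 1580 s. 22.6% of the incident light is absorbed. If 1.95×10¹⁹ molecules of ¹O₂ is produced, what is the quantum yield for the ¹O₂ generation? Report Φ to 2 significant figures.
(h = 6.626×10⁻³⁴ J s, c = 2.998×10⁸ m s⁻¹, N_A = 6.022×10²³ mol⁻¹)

Φ = 0.75

Product: 1.95×10¹⁹ / 6.022×10²³ = 3.238×10⁻⁵ mol.
Photon energy at 456 nm: hc/λ = (6.626×10⁻³⁴)(2.998×10⁸)/(456×10⁻⁹) = 4.356×10⁻¹⁹ J.
Energy delivered: (31.8 mW)(1580 s) = 50.24 J.
Photons incident: 50.24 / 4.356×10⁻¹⁹ = 1.153×10²⁰, i.e. 1.153×10²⁰/6.022×10²³ = 1.915×10⁻⁴ mol.
Photons absorbed: 0.226 × 1.915×10⁻⁴ = 4.328×10⁻⁵ mol.
Φ = 3.238×10⁻⁵ mol / 4.328×10⁻⁵ mol photons = 0.75.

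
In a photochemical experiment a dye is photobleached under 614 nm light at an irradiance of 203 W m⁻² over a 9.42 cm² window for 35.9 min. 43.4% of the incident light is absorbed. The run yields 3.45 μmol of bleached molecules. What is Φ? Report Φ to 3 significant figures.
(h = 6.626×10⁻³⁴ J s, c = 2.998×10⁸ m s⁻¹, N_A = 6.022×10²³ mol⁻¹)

Product: 3.45 μmol = 3.45×10⁻⁶ mol.
Photon energy at 614 nm: hc/λ = (6.626×10⁻³⁴)(2.998×10⁸)/(614×10⁻⁹) = 3.235×10⁻¹⁹ J.
Energy delivered: (203 W m⁻²)(9.42×10⁻⁴ m²)(2154 s) = 411.9 J.
Photons incident: 411.9 / 3.235×10⁻¹⁹ = 1.273×10²¹, i.e. 1.273×10²¹/6.022×10²³ = 0.002114 mol.
Photons absorbed: 0.434 × 0.002114 = 9.175×10⁻⁴ mol.
Φ = 3.45×10⁻⁶ mol / 9.175×10⁻⁴ mol photons = 0.00376.

Φ = 0.00376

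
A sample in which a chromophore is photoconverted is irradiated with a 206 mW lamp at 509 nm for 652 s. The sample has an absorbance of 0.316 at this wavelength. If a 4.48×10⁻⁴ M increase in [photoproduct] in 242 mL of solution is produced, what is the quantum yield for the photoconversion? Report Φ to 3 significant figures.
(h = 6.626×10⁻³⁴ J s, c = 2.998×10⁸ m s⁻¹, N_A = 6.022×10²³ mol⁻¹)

Product: (4.48×10⁻⁴ M)(0.242 L) = 1.084×10⁻⁴ mol.
Photon energy at 509 nm: hc/λ = (6.626×10⁻³⁴)(2.998×10⁸)/(509×10⁻⁹) = 3.903×10⁻¹⁹ J.
Energy delivered: (206 mW)(652 s) = 134.3 J.
Photons incident: 134.3 / 3.903×10⁻¹⁹ = 3.441×10²⁰, i.e. 3.441×10²⁰/6.022×10²³ = 5.714×10⁻⁴ mol.
Fraction absorbed: 1 − 10^(−0.316) = 0.5169.
Photons absorbed: 0.5169 × 5.714×10⁻⁴ = 2.954×10⁻⁴ mol.
Φ = 1.084×10⁻⁴ mol / 2.954×10⁻⁴ mol photons = 0.367.

Φ = 0.367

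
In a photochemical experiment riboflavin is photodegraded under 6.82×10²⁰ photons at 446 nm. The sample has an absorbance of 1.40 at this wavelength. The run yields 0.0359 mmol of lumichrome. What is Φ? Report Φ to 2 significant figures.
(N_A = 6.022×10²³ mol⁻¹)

Product: 0.0359 mmol = 3.59×10⁻⁵ mol.
Moles of photons: 6.82×10²⁰ / 6.022×10²³ = 0.001133 mol.
Fraction absorbed: 1 − 10^(−1.40) = 0.9602.
Photons absorbed: 0.9602 × 0.001133 = 0.001088 mol.
Φ = 3.59×10⁻⁵ mol / 0.001088 mol photons = 0.033.

Φ = 0.033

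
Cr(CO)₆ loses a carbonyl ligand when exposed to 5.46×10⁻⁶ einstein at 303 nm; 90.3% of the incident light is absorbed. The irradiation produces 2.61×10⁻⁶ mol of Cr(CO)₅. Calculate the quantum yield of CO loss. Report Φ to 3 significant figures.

Φ = 0.529

Photons absorbed: 0.903 × 5.46×10⁻⁶ = 4.930×10⁻⁶ mol.
Φ = 2.61×10⁻⁶ mol / 4.930×10⁻⁶ mol photons = 0.529.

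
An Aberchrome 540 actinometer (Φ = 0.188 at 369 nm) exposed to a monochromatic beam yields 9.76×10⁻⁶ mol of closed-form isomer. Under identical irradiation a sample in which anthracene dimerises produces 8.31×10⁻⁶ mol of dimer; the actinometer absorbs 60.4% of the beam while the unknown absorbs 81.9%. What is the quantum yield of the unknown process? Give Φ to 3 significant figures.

Photons absorbed by the actinometer: 9.76×10⁻⁶ / 0.188 = 5.191×10⁻⁵ mol.
Incident flux: 5.191×10⁻⁵ / 0.604 = 8.594×10⁻⁵ einstein.
Absorbed by unknown: 0.819 × 8.594×10⁻⁵ = 7.038×10⁻⁵ mol.
Φ(unknown) = 8.31×10⁻⁶ / 7.038×10⁻⁵ = 0.118.

Φ = 0.118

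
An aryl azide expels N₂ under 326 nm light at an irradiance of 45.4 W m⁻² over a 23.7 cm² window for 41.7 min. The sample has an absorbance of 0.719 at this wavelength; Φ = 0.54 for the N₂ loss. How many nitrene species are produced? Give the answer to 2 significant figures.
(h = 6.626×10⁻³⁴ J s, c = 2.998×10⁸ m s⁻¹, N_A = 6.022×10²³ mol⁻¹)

Photon energy at 326 nm: hc/λ = (6.626×10⁻³⁴)(2.998×10⁸)/(326×10⁻⁹) = 6.093×10⁻¹⁹ J.
Energy delivered: (45.4 W m⁻²)(23.7×10⁻⁴ m²)(2502 s) = 269.2 J.
Photons incident: 269.2 / 6.093×10⁻¹⁹ = 4.418×10²⁰, i.e. 4.418×10²⁰/6.022×10²³ = 7.336×10⁻⁴ mol.
Fraction absorbed: 1 − 10^(−0.719) = 0.8090.
Photons absorbed: 0.8090 × 7.336×10⁻⁴ = 5.935×10⁻⁴ mol.
Product: Φ × n_abs = 0.54 × 5.935×10⁻⁴ = 3.205×10⁻⁴ mol.
As a count: 3.205×10⁻⁴ × 6.022×10²³ = 1.9×10²⁰.

1.9×10²⁰ species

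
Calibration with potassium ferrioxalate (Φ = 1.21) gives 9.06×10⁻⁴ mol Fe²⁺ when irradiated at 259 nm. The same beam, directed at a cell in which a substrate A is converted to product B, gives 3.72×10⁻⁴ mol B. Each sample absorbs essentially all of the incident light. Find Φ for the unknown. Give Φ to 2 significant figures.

Φ = 0.50

Photons absorbed by the actinometer: 9.06×10⁻⁴ / 1.21 = 7.488×10⁻⁴ mol.
Φ(unknown) = 3.72×10⁻⁴ / 7.488×10⁻⁴ = 0.50.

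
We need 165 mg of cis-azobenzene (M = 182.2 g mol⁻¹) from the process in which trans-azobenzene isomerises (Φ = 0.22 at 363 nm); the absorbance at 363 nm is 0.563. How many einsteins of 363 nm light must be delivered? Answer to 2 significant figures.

Product: 165 mg / 182.2 g mol⁻¹ = 9.056×10⁻⁴ mol.
Photons that must be absorbed: 9.056×10⁻⁴ / 0.22 = 0.004116 mol.
Fraction absorbed: 1 − 10^(−0.563) = 0.7265.
Incident photons needed: 0.004116 / 0.7265 = 0.005666 mol.

0.0057 einstein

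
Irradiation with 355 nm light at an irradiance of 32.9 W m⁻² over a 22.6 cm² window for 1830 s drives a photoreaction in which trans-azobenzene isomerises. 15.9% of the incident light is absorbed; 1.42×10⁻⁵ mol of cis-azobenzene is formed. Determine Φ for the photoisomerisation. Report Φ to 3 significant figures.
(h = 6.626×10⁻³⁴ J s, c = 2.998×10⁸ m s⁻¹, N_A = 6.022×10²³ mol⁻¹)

Φ = 0.221

Photon energy at 355 nm: hc/λ = (6.626×10⁻³⁴)(2.998×10⁸)/(355×10⁻⁹) = 5.596×10⁻¹⁹ J.
Energy delivered: (32.9 W m⁻²)(22.6×10⁻⁴ m²)(1830 s) = 136.1 J.
Photons incident: 136.1 / 5.596×10⁻¹⁹ = 2.432×10²⁰, i.e. 2.432×10²⁰/6.022×10²³ = 4.039×10⁻⁴ mol.
Photons absorbed: 0.159 × 4.039×10⁻⁴ = 6.422×10⁻⁵ mol.
Φ = 1.42×10⁻⁵ mol / 6.422×10⁻⁵ mol photons = 0.221.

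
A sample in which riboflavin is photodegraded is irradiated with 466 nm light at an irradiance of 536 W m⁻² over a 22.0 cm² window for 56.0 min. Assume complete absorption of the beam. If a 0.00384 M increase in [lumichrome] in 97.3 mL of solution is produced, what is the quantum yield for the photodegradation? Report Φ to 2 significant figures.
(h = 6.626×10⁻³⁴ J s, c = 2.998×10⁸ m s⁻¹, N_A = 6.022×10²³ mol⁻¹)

Product: (0.00384 M)(0.0973 L) = 3.736×10⁻⁴ mol.
Photon energy at 466 nm: hc/λ = (6.626×10⁻³⁴)(2.998×10⁸)/(466×10⁻⁹) = 4.263×10⁻¹⁹ J.
Energy delivered: (536 W m⁻²)(22.0×10⁻⁴ m²)(3360 s) = 3962 J.
Photons incident: 3962 / 4.263×10⁻¹⁹ = 9.294×10²¹, i.e. 9.294×10²¹/6.022×10²³ = 0.01543 mol.
Φ = 3.736×10⁻⁴ mol / 0.01543 mol photons = 0.024.

Φ = 0.024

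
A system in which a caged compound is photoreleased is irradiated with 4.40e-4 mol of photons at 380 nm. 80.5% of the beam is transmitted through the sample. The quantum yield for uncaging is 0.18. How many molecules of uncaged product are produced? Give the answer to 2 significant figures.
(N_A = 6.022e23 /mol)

9.3e18 molecules

Fraction absorbed: 1 − 80.5/100 = 0.1950.
Photons absorbed: 0.1950 × 4.40e-4 = 8.580e-5 mol.
Product: Φ × n_abs = 0.18 × 8.580e-5 = 1.544e-5 mol.
As a count: 1.544e-5 × 6.022e23 = 9.3e18.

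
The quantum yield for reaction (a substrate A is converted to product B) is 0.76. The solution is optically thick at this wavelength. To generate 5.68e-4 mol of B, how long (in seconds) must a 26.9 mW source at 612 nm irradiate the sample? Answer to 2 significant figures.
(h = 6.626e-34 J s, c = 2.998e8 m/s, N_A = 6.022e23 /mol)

t ≈ 5400 s

Photons that must be absorbed: 5.68e-4 / 0.76 = 7.474e-4 mol.
Photon energy: hc/λ = 3.246e-19 J; per mole, 1.955e5 J mol⁻¹.
Energy required: 7.474e-4 × 1.955e5 = 146.1 J.
Time: 146.1 J / 0.0269 W = 5400 s.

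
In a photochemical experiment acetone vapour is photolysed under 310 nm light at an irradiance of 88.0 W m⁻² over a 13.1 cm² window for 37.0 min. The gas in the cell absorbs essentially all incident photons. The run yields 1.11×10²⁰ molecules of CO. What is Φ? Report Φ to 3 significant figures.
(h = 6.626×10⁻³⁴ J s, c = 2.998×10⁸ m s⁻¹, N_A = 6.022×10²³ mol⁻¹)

Φ = 0.278

Product: 1.11×10²⁰ / 6.022×10²³ = 1.843×10⁻⁴ mol.
Photon energy at 310 nm: hc/λ = (6.626×10⁻³⁴)(2.998×10⁸)/(310×10⁻⁹) = 6.408×10⁻¹⁹ J.
Energy delivered: (88.0 W m⁻²)(13.1×10⁻⁴ m²)(2220 s) = 255.9 J.
Photons incident: 255.9 / 6.408×10⁻¹⁹ = 3.993×10²⁰, i.e. 3.993×10²⁰/6.022×10²³ = 6.631×10⁻⁴ mol.
Φ = 1.843×10⁻⁴ mol / 6.631×10⁻⁴ mol photons = 0.278.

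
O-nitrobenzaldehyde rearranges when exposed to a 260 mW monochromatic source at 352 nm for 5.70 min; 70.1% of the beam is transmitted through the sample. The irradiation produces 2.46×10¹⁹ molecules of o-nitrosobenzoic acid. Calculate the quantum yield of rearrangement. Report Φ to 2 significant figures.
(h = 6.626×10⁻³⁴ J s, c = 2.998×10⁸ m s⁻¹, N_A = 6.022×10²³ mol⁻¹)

Product: 2.46×10¹⁹ / 6.022×10²³ = 4.085×10⁻⁵ mol.
Photon energy at 352 nm: hc/λ = (6.626×10⁻³⁴)(2.998×10⁸)/(352×10⁻⁹) = 5.643×10⁻¹⁹ J.
Energy delivered: (260 mW)(342 s) = 88.92 J.
Photons incident: 88.92 / 5.643×10⁻¹⁹ = 1.576×10²⁰, i.e. 1.576×10²⁰/6.022×10²³ = 2.617×10⁻⁴ mol.
Fraction absorbed: 1 − 70.1/100 = 0.2990.
Photons absorbed: 0.2990 × 2.617×10⁻⁴ = 7.825×10⁻⁵ mol.
Φ = 4.085×10⁻⁵ mol / 7.825×10⁻⁵ mol photons = 0.52.

Φ = 0.52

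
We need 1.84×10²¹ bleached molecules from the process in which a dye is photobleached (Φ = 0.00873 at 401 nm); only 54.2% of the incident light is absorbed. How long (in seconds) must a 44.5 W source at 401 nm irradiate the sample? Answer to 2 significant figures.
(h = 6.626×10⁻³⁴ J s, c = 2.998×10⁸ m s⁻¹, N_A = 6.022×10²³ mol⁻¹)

Product: 1.84×10²¹ / 6.022×10²³ = 0.003055 mol.
Photons that must be absorbed: 0.003055 / 0.00873 = 0.3499 mol.
Incident photons needed: 0.3499 / 0.542 = 0.6456 mol.
Photon energy: hc/λ = 4.954×10⁻¹⁹ J; per mole, 2.983×10⁵ J mol⁻¹.
Energy required: 0.6456 × 2.983×10⁵ = 1.926×10⁵ J.
Time: 1.926×10⁵ J / 44.5 W = 4300 s.

t ≈ 4300 s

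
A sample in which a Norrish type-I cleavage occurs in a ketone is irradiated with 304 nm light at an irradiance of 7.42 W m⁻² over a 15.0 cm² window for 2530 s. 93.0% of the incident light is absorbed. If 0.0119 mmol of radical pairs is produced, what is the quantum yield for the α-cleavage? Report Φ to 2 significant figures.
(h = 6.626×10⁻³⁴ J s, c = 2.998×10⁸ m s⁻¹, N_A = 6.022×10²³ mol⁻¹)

Product: 0.0119 mmol = 1.19×10⁻⁵ mol.
Photon energy at 304 nm: hc/λ = (6.626×10⁻³⁴)(2.998×10⁸)/(304×10⁻⁹) = 6.534×10⁻¹⁹ J.
Energy delivered: (7.42 W m⁻²)(15.0×10⁻⁴ m²)(2530 s) = 28.16 J.
Photons incident: 28.16 / 6.534×10⁻¹⁹ = 4.310×10¹⁹, i.e. 4.310×10¹⁹/6.022×10²³ = 7.157×10⁻⁵ mol.
Photons absorbed: 0.930 × 7.157×10⁻⁵ = 6.656×10⁻⁵ mol.
Φ = 1.19×10⁻⁵ mol / 6.656×10⁻⁵ mol photons = 0.18.

Φ = 0.18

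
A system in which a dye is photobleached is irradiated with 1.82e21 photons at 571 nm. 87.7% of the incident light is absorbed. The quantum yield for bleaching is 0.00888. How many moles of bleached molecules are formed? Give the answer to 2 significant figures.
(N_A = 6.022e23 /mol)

Moles of photons: 1.82e21 / 6.022e23 = 0.003022 mol.
Photons absorbed: 0.877 × 0.003022 = 0.002650 mol.
Product: Φ × n_abs = 0.00888 × 0.002650 = 2.353e-5 mol.

2.4e-5 mol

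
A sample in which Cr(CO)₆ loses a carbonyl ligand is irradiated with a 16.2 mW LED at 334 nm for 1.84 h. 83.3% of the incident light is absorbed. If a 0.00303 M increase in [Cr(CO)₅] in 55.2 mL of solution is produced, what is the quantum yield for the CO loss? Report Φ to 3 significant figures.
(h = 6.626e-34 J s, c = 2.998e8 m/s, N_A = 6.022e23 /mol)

Product: (0.00303 M)(0.0552 L) = 1.673e-4 mol.
Photon energy at 334 nm: hc/λ = (6.626e-34)(2.998e8)/(334e-9) = 5.948e-19 J.
Energy delivered: (16.2 mW)(6624 s) = 107.3 J.
Photons incident: 107.3 / 5.948e-19 = 1.804e20, i.e. 1.804e20/6.022e23 = 2.996e-4 mol.
Photons absorbed: 0.833 × 2.996e-4 = 2.496e-4 mol.
Φ = 1.673e-4 mol / 2.496e-4 mol photons = 0.670.

Φ = 0.670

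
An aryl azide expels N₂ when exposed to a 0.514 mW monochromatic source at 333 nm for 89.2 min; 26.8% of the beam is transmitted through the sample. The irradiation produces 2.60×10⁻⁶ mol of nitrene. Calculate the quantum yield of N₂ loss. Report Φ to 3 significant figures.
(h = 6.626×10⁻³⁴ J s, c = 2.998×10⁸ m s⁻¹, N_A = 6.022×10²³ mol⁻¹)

Photon energy at 333 nm: hc/λ = (6.626×10⁻³⁴)(2.998×10⁸)/(333×10⁻⁹) = 5.965×10⁻¹⁹ J.
Energy delivered: (0.514 mW)(5352 s) = 2.751 J.
Photons incident: 2.751 / 5.965×10⁻¹⁹ = 4.612×10¹⁸, i.e. 4.612×10¹⁸/6.022×10²³ = 7.659×10⁻⁶ mol.
Fraction absorbed: 1 − 26.8/100 = 0.7320.
Photons absorbed: 0.7320 × 7.659×10⁻⁶ = 5.606×10⁻⁶ mol.
Φ = 2.60×10⁻⁶ mol / 5.606×10⁻⁶ mol photons = 0.464.

Φ = 0.464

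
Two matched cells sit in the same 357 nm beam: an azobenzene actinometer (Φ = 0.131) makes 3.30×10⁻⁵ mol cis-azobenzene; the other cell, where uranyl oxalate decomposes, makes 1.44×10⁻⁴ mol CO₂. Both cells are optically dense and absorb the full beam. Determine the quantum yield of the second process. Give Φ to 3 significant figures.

Photons absorbed by the actinometer: 3.30×10⁻⁵ / 0.131 = 2.519×10⁻⁴ mol.
Φ(unknown) = 1.44×10⁻⁴ / 2.519×10⁻⁴ = 0.572.

Φ = 0.572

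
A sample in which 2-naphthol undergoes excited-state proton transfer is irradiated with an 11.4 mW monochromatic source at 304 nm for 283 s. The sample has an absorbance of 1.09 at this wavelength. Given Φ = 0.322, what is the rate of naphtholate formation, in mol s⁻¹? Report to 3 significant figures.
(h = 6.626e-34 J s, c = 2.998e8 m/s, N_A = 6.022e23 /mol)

Photon energy at 304 nm: hc/λ = (6.626e-34)(2.998e8)/(304e-9) = 6.534e-19 J.
Energy delivered: (11.4 mW)(283 s) = 3.226 J.
Photons incident: 3.226 / 6.534e-19 = 4.937e18, i.e. 4.937e18/6.022e23 = 8.198e-6 mol.
Fraction absorbed: 1 − 10^(−1.09) = 0.9187.
Photons absorbed: 0.9187 × 8.198e-6 = 7.532e-6 mol.
Product formed: 0.322 × 7.532e-6 = 2.425e-6 mol.
Rate: 2.425e-6 / 283 s = 8.57e-9 mol s⁻¹.

8.57e-9 mol s⁻¹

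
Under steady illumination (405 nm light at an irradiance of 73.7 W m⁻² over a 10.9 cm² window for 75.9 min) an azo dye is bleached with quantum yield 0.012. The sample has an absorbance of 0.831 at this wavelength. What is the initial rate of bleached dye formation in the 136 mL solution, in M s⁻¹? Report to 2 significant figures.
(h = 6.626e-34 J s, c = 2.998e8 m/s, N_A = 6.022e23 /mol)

2.0e-8 M s⁻¹

Photon energy at 405 nm: hc/λ = (6.626e-34)(2.998e8)/(405e-9) = 4.905e-19 J.
Energy delivered: (73.7 W m⁻²)(10.9e-4 m²)(4554 s) = 365.8 J.
Photons incident: 365.8 / 4.905e-19 = 7.458e20, i.e. 7.458e20/6.022e23 = 0.001238 mol.
Fraction absorbed: 1 − 10^(−0.831) = 0.8524.
Photons absorbed: 0.8524 × 0.001238 = 0.001055 mol.
Product formed: 0.012 × 0.001055 = 1.266e-5 mol.
Rate: 1.266e-5 mol / (4554 s × 0.136 L) = 2.0e-8 M s⁻¹.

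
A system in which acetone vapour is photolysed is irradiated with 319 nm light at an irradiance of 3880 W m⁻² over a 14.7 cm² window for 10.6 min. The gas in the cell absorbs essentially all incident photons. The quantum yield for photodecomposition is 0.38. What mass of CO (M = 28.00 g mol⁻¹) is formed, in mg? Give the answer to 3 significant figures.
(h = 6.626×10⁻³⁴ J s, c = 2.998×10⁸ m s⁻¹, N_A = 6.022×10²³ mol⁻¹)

103 mg

Photon energy at 319 nm: hc/λ = (6.626×10⁻³⁴)(2.998×10⁸)/(319×10⁻⁹) = 6.227×10⁻¹⁹ J.
Energy delivered: (3880 W m⁻²)(14.7×10⁻⁴ m²)(636 s) = 3627 J.
Photons incident: 3627 / 6.227×10⁻¹⁹ = 5.825×10²¹, i.e. 5.825×10²¹/6.022×10²³ = 0.009673 mol.
Product: Φ × n_abs = 0.38 × 0.009673 = 0.003676 mol.
Mass: 0.003676 × 28.00 = 0.1029 g = 103 mg.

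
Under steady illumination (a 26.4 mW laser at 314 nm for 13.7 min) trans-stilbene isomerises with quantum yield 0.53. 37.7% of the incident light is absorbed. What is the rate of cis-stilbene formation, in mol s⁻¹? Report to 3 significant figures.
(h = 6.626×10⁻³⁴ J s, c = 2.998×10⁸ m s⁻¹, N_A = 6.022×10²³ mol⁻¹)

1.38×10⁻⁸ mol s⁻¹

Photon energy at 314 nm: hc/λ = (6.626×10⁻³⁴)(2.998×10⁸)/(314×10⁻⁹) = 6.326×10⁻¹⁹ J.
Energy delivered: (26.4 mW)(822 s) = 21.70 J.
Photons incident: 21.70 / 6.326×10⁻¹⁹ = 3.430×10¹⁹, i.e. 3.430×10¹⁹/6.022×10²³ = 5.696×10⁻⁵ mol.
Photons absorbed: 0.377 × 5.696×10⁻⁵ = 2.147×10⁻⁵ mol.
Product formed: 0.53 × 2.147×10⁻⁵ = 1.138×10⁻⁵ mol.
Rate: 1.138×10⁻⁵ / 822 s = 1.38×10⁻⁸ mol s⁻¹.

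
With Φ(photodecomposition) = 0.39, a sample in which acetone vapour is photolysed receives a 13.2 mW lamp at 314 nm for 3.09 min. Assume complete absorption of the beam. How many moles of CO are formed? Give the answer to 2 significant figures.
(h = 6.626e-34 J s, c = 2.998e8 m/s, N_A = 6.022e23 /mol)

2.5e-6 mol

Photon energy at 314 nm: hc/λ = (6.626e-34)(2.998e8)/(314e-9) = 6.326e-19 J.
Energy delivered: (13.2 mW)(185.4 s) = 2.447 J.
Photons incident: 2.447 / 6.326e-19 = 3.868e18, i.e. 3.868e18/6.022e23 = 6.423e-6 mol.
Product: Φ × n_abs = 0.39 × 6.423e-6 = 2.505e-6 mol.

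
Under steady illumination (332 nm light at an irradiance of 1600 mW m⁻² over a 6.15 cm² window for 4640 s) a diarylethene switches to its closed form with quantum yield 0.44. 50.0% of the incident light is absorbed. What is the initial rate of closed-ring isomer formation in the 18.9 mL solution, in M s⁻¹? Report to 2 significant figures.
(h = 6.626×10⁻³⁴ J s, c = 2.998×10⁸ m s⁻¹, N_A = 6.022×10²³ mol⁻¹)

Photon energy at 332 nm: hc/λ = (6.626×10⁻³⁴)(2.998×10⁸)/(332×10⁻⁹) = 5.983×10⁻¹⁹ J.
Energy delivered: (1600 mW m⁻²)(6.15×10⁻⁴ m²)(4640 s) = 4.566 J.
Photons incident: 4.566 / 5.983×10⁻¹⁹ = 7.632×10¹⁸, i.e. 7.632×10¹⁸/6.022×10²³ = 1.267×10⁻⁵ mol.
Photons absorbed: 0.500 × 1.267×10⁻⁵ = 6.335×10⁻⁶ mol.
Product formed: 0.44 × 6.335×10⁻⁶ = 2.787×10⁻⁶ mol.
Rate: 2.787×10⁻⁶ mol / (4640 s × 0.0189 L) = 3.2×10⁻⁸ M s⁻¹.

3.2×10⁻⁸ M s⁻¹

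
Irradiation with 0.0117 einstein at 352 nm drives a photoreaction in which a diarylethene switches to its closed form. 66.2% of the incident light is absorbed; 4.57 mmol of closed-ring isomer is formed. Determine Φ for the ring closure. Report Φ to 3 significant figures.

Product: 4.57 mmol = 0.00457 mol.
Photons absorbed: 0.662 × 0.0117 = 0.007745 mol.
Φ = 0.00457 mol / 0.007745 mol photons = 0.590.

Φ = 0.590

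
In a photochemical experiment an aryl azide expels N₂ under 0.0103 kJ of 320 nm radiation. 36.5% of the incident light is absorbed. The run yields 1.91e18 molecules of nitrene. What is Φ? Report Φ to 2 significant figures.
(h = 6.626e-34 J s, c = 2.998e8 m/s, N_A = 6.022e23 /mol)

Product: 1.91e18 / 6.022e23 = 3.172e-6 mol.
Photon energy at 320 nm: hc/λ = (6.626e-34)(2.998e8)/(320e-9) = 6.208e-19 J.
Incident energy: 0.0103 kJ = 10.3 J.
Photons incident: 10.3 / 6.208e-19 = 1.659e19, i.e. 1.659e19/6.022e23 = 2.755e-5 mol.
Photons absorbed: 0.365 × 2.755e-5 = 1.006e-5 mol.
Φ = 3.172e-6 mol / 1.006e-5 mol photons = 0.32.

Φ = 0.32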